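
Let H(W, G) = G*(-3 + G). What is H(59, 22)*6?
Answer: 2508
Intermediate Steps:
H(59, 22)*6 = (22*(-3 + 22))*6 = (22*19)*6 = 418*6 = 2508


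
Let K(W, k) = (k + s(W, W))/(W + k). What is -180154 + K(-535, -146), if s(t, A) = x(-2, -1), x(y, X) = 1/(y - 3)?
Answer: -613423639/3405 ≈ -1.8015e+5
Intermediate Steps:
x(y, X) = 1/(-3 + y)
s(t, A) = -1/5 (s(t, A) = 1/(-3 - 2) = 1/(-5) = -1/5)
K(W, k) = (-1/5 + k)/(W + k) (K(W, k) = (k - 1/5)/(W + k) = (-1/5 + k)/(W + k))
-180154 + K(-535, -146) = -180154 + (-1/5 - 146)/(-535 - 146) = -180154 - 731/5/(-681) = -180154 - 1/681*(-731/5) = -180154 + 731/3405 = -613423639/3405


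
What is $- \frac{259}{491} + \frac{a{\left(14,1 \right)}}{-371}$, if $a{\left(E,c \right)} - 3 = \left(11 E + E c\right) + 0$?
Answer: $- \frac{180050}{182161} \approx -0.98841$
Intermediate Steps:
$a{\left(E,c \right)} = 3 + 11 E + E c$ ($a{\left(E,c \right)} = 3 + \left(\left(11 E + E c\right) + 0\right) = 3 + \left(11 E + E c\right) = 3 + 11 E + E c$)
$- \frac{259}{491} + \frac{a{\left(14,1 \right)}}{-371} = - \frac{259}{491} + \frac{3 + 11 \cdot 14 + 14 \cdot 1}{-371} = \left(-259\right) \frac{1}{491} + \left(3 + 154 + 14\right) \left(- \frac{1}{371}\right) = - \frac{259}{491} + 171 \left(- \frac{1}{371}\right) = - \frac{259}{491} - \frac{171}{371} = - \frac{180050}{182161}$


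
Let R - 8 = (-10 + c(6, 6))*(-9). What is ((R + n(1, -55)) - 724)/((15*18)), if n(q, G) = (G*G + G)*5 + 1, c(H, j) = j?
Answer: 14171/270 ≈ 52.485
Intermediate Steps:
n(q, G) = 1 + 5*G + 5*G² (n(q, G) = (G² + G)*5 + 1 = (G + G²)*5 + 1 = (5*G + 5*G²) + 1 = 1 + 5*G + 5*G²)
R = 44 (R = 8 + (-10 + 6)*(-9) = 8 - 4*(-9) = 8 + 36 = 44)
((R + n(1, -55)) - 724)/((15*18)) = ((44 + (1 + 5*(-55) + 5*(-55)²)) - 724)/((15*18)) = ((44 + (1 - 275 + 5*3025)) - 724)/270 = ((44 + (1 - 275 + 15125)) - 724)*(1/270) = ((44 + 14851) - 724)*(1/270) = (14895 - 724)*(1/270) = 14171*(1/270) = 14171/270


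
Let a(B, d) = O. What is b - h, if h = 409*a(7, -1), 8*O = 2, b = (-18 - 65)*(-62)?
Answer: 20175/4 ≈ 5043.8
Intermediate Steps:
b = 5146 (b = -83*(-62) = 5146)
O = 1/4 (O = (1/8)*2 = 1/4 ≈ 0.25000)
a(B, d) = 1/4
h = 409/4 (h = 409*(1/4) = 409/4 ≈ 102.25)
b - h = 5146 - 1*409/4 = 5146 - 409/4 = 20175/4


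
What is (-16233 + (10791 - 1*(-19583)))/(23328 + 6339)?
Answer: 14141/29667 ≈ 0.47666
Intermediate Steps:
(-16233 + (10791 - 1*(-19583)))/(23328 + 6339) = (-16233 + (10791 + 19583))/29667 = (-16233 + 30374)*(1/29667) = 14141*(1/29667) = 14141/29667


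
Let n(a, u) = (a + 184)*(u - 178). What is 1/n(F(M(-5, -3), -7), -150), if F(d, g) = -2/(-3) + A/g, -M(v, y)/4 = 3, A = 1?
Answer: -21/1271000 ≈ -1.6522e-5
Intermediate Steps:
M(v, y) = -12 (M(v, y) = -4*3 = -12)
F(d, g) = ⅔ + 1/g (F(d, g) = -2/(-3) + 1/g = -2*(-⅓) + 1/g = ⅔ + 1/g)
n(a, u) = (-178 + u)*(184 + a) (n(a, u) = (184 + a)*(-178 + u) = (-178 + u)*(184 + a))
1/n(F(M(-5, -3), -7), -150) = 1/(-32752 - 178*(⅔ + 1/(-7)) + 184*(-150) + (⅔ + 1/(-7))*(-150)) = 1/(-32752 - 178*(⅔ - ⅐) - 27600 + (⅔ - ⅐)*(-150)) = 1/(-32752 - 178*11/21 - 27600 + (11/21)*(-150)) = 1/(-32752 - 1958/21 - 27600 - 550/7) = 1/(-1271000/21) = -21/1271000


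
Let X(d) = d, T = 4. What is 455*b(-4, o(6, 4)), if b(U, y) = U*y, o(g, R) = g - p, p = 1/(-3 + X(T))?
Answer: -9100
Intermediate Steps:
p = 1 (p = 1/(-3 + 4) = 1/1 = 1)
o(g, R) = -1 + g (o(g, R) = g - 1*1 = g - 1 = -1 + g)
455*b(-4, o(6, 4)) = 455*(-4*(-1 + 6)) = 455*(-4*5) = 455*(-20) = -9100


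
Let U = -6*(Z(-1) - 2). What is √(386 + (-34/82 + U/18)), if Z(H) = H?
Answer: 5*√25994/41 ≈ 19.662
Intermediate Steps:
U = 18 (U = -6*(-1 - 2) = -6*(-3) = 18)
√(386 + (-34/82 + U/18)) = √(386 + (-34/82 + 18/18)) = √(386 + (-34*1/82 + 18*(1/18))) = √(386 + (-17/41 + 1)) = √(386 + 24/41) = √(15850/41) = 5*√25994/41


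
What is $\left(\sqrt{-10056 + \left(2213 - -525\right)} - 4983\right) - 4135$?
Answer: $-9118 + i \sqrt{7318} \approx -9118.0 + 85.545 i$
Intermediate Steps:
$\left(\sqrt{-10056 + \left(2213 - -525\right)} - 4983\right) - 4135 = \left(\sqrt{-10056 + \left(2213 + 525\right)} - 4983\right) - 4135 = \left(\sqrt{-10056 + 2738} - 4983\right) - 4135 = \left(\sqrt{-7318} - 4983\right) - 4135 = \left(i \sqrt{7318} - 4983\right) - 4135 = \left(-4983 + i \sqrt{7318}\right) - 4135 = -9118 + i \sqrt{7318}$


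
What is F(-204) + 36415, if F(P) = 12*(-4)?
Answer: 36367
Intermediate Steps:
F(P) = -48
F(-204) + 36415 = -48 + 36415 = 36367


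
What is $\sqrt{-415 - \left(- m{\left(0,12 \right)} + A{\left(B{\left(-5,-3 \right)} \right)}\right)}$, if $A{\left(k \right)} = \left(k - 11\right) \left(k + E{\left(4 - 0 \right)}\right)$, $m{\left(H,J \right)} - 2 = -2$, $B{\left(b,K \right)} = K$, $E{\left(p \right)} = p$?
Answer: $i \sqrt{401} \approx 20.025 i$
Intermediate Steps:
$m{\left(H,J \right)} = 0$ ($m{\left(H,J \right)} = 2 - 2 = 0$)
$A{\left(k \right)} = \left(-11 + k\right) \left(4 + k\right)$ ($A{\left(k \right)} = \left(k - 11\right) \left(k + \left(4 - 0\right)\right) = \left(-11 + k\right) \left(k + \left(4 + 0\right)\right) = \left(-11 + k\right) \left(k + 4\right) = \left(-11 + k\right) \left(4 + k\right)$)
$\sqrt{-415 - \left(- m{\left(0,12 \right)} + A{\left(B{\left(-5,-3 \right)} \right)}\right)} = \sqrt{-415 - \left(-44 + \left(-3\right)^{2} - -21\right)} = \sqrt{-415 - \left(-44 + 9 + 21\right)} = \sqrt{-415 + \left(0 - -14\right)} = \sqrt{-415 + \left(0 + 14\right)} = \sqrt{-415 + 14} = \sqrt{-401} = i \sqrt{401}$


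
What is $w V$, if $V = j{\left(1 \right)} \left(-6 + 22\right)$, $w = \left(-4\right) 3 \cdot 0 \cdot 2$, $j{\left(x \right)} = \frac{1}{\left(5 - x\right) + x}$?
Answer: $0$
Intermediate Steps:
$j{\left(x \right)} = \frac{1}{5}$
$w = 0$ ($w = \left(-12\right) 0 \cdot 2 = 0 \cdot 2 = 0$)
$V = \frac{16}{5}$ ($V = \frac{-6 + 22}{5} = \frac{1}{5} \cdot 16 = \frac{16}{5} \approx 3.2$)
$w V = 0 \cdot \frac{16}{5} = 0$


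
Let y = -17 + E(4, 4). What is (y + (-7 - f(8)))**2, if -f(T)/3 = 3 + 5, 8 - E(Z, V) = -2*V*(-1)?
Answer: 0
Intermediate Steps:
E(Z, V) = 8 - 2*V (E(Z, V) = 8 - (-2*V)*(-1) = 8 - 2*V)
f(T) = -24 (f(T) = -3*(3 + 5) = -3*8 = -24)
y = -17 (y = -17 + (8 - 2*4) = -17 + (8 - 8) = -17 + 0 = -17)
(y + (-7 - f(8)))**2 = (-17 + (-7 - 1*(-24)))**2 = (-17 + (-7 + 24))**2 = (-17 + 17)**2 = 0**2 = 0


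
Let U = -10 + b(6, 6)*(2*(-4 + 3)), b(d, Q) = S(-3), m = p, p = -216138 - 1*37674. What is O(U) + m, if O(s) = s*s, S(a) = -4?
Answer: -253808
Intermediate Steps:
p = -253812 (p = -216138 - 37674 = -253812)
m = -253812
b(d, Q) = -4
U = -2 (U = -10 - 8*(-4 + 3) = -10 - 8*(-1) = -10 - 4*(-2) = -10 + 8 = -2)
O(s) = s**2
O(U) + m = (-2)**2 - 253812 = 4 - 253812 = -253808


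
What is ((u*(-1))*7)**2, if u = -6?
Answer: 1764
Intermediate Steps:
((u*(-1))*7)**2 = (-6*(-1)*7)**2 = (6*7)**2 = 42**2 = 1764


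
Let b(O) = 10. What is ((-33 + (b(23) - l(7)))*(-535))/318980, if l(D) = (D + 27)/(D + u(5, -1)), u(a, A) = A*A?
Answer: 11663/255184 ≈ 0.045704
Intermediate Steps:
u(a, A) = A²
l(D) = (27 + D)/(1 + D) (l(D) = (D + 27)/(D + (-1)²) = (27 + D)/(D + 1) = (27 + D)/(1 + D))
((-33 + (b(23) - l(7)))*(-535))/318980 = ((-33 + (10 - (27 + 7)/(1 + 7)))*(-535))/318980 = ((-33 + (10 - 34/8))*(-535))*(1/318980) = ((-33 + (10 - 1*17/4))*(-535))*(1/318980) = ((-33 + (10 - 17/4))*(-535))*(1/318980) = ((-33 + 23/4)*(-535))*(1/318980) = -109/4*(-535)*(1/318980) = (58315/4)*(1/318980) = 11663/255184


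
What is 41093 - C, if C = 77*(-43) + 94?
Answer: 44310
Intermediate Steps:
C = -3217 (C = -3311 + 94 = -3217)
41093 - C = 41093 - 1*(-3217) = 41093 + 3217 = 44310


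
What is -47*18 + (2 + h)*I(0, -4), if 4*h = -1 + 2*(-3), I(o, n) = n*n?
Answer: -842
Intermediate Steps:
I(o, n) = n**2
h = -7/4 (h = (-1 + 2*(-3))/4 = (-1 - 6)/4 = (1/4)*(-7) = -7/4 ≈ -1.7500)
-47*18 + (2 + h)*I(0, -4) = -47*18 + (2 - 7/4)*(-4)**2 = -846 + (1/4)*16 = -846 + 4 = -842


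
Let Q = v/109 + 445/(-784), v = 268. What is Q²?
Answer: 26116822449/7302727936 ≈ 3.5763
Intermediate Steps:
Q = 161607/85456 (Q = 268/109 + 445/(-784) = 268*(1/109) + 445*(-1/784) = 268/109 - 445/784 = 161607/85456 ≈ 1.8911)
Q² = (161607/85456)² = 26116822449/7302727936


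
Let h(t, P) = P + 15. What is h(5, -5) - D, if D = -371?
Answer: 381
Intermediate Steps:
h(t, P) = 15 + P
h(5, -5) - D = (15 - 5) - 1*(-371) = 10 + 371 = 381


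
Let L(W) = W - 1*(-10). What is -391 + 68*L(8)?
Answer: 833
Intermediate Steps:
L(W) = 10 + W (L(W) = W + 10 = 10 + W)
-391 + 68*L(8) = -391 + 68*(10 + 8) = -391 + 68*18 = -391 + 1224 = 833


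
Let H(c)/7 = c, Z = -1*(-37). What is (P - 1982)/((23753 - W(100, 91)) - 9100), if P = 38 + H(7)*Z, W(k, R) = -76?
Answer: -131/14729 ≈ -0.0088940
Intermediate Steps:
Z = 37
H(c) = 7*c
P = 1851 (P = 38 + (7*7)*37 = 38 + 49*37 = 38 + 1813 = 1851)
(P - 1982)/((23753 - W(100, 91)) - 9100) = (1851 - 1982)/((23753 - 1*(-76)) - 9100) = -131/((23753 + 76) - 9100) = -131/(23829 - 9100) = -131/14729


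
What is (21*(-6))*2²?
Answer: -504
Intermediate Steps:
(21*(-6))*2² = -126*4 = -504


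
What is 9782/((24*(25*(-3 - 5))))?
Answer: -4891/2400 ≈ -2.0379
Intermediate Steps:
9782/((24*(25*(-3 - 5)))) = 9782/((24*(25*(-8)))) = 9782/((24*(-200))) = 9782/(-4800) = 9782*(-1/4800) = -4891/2400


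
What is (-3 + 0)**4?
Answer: 81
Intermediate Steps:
(-3 + 0)**4 = (-3)**4 = 81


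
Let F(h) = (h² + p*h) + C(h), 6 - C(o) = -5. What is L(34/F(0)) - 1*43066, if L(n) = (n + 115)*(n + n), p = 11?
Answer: -5122654/121 ≈ -42336.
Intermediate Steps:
C(o) = 11 (C(o) = 6 - 1*(-5) = 6 + 5 = 11)
F(h) = 11 + h² + 11*h (F(h) = (h² + 11*h) + 11 = 11 + h² + 11*h)
L(n) = 2*n*(115 + n) (L(n) = (115 + n)*(2*n) = 2*n*(115 + n))
L(34/F(0)) - 1*43066 = 2*(34/(11 + 0² + 11*0))*(115 + 34/(11 + 0² + 11*0)) - 1*43066 = 2*(34/(11 + 0 + 0))*(115 + 34/(11 + 0 + 0)) - 43066 = 2*(34/11)*(115 + 34/11) - 43066 = 2*(34/11)*(1299/11) - 43066 = 88332/121 - 43066 = -5122654/121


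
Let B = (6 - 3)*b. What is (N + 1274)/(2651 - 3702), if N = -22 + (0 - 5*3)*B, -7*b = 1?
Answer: -8809/7357 ≈ -1.1974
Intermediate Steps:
b = -⅐ (b = -⅐*1 = -⅐ ≈ -0.14286)
B = -3/7 (B = (6 - 3)*(-⅐) = 3*(-⅐) = -3/7 ≈ -0.42857)
N = -109/7 (N = -22 + (0 - 5*3)*(-3/7) = -22 + (0 - 15)*(-3/7) = -22 - 15*(-3/7) = -22 + 45/7 = -109/7 ≈ -15.571)
(N + 1274)/(2651 - 3702) = (-109/7 + 1274)/(2651 - 3702) = (8809/7)/(-1051) = (8809/7)*(-1/1051) = -8809/7357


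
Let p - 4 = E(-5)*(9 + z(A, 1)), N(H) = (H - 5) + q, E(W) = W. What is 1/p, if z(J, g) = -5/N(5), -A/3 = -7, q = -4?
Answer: -4/189 ≈ -0.021164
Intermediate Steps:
N(H) = -9 + H (N(H) = (H - 5) - 4 = (-5 + H) - 4 = -9 + H)
A = 21 (A = -3*(-7) = 21)
z(J, g) = 5/4 (z(J, g) = -5/(-9 + 5) = -5/(-4) = -5*(-1/4) = 5/4)
p = -189/4 (p = 4 - 5*(9 + 5/4) = 4 - 5*41/4 = 4 - 205/4 = -189/4 ≈ -47.250)
1/p = 1/(-189/4) = -4/189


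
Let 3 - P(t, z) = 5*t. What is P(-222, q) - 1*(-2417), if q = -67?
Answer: 3530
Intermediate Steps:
P(t, z) = 3 - 5*t
P(-222, q) - 1*(-2417) = (3 - 5*(-222)) - 1*(-2417) = (3 + 1110) + 2417 = 1113 + 2417 = 3530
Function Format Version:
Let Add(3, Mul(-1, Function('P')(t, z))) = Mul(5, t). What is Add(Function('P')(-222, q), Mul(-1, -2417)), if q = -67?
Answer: 3530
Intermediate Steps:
Function('P')(t, z) = Add(3, Mul(-5, t)) (Function('P')(t, z) = Add(3, Mul(-1, Mul(5, t))) = Add(3, Mul(-5, t)))
Add(Function('P')(-222, q), Mul(-1, -2417)) = Add(Add(3, Mul(-5, -222)), Mul(-1, -2417)) = Add(Add(3, 1110), 2417) = Add(1113, 2417) = 3530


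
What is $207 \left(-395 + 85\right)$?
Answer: $-64170$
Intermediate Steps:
$207 \left(-395 + 85\right) = 207 \left(-310\right) = -64170$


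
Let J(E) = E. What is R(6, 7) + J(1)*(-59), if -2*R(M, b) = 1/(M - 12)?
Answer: -707/12 ≈ -58.917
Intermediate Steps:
R(M, b) = -1/(2*(-12 + M)) (R(M, b) = -1/(2*(M - 12)) = -1/(2*(-12 + M)))
R(6, 7) + J(1)*(-59) = -1/(-24 + 2*6) + 1*(-59) = -1/(-24 + 12) - 59 = -1/(-12) - 59 = -1*(-1/12) - 59 = 1/12 - 59 = -707/12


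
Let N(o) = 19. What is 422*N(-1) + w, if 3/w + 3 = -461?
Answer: 3720349/464 ≈ 8018.0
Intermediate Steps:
w = -3/464 (w = 3/(-3 - 461) = 3/(-464) = 3*(-1/464) = -3/464 ≈ -0.0064655)
422*N(-1) + w = 422*19 - 3/464 = 8018 - 3/464 = 3720349/464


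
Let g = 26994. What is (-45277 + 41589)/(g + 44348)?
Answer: -1844/35671 ≈ -0.051695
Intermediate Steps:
(-45277 + 41589)/(g + 44348) = (-45277 + 41589)/(26994 + 44348) = -3688/71342 = -3688*1/71342 = -1844/35671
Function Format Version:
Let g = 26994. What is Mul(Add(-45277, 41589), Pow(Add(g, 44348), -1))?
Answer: Rational(-1844, 35671) ≈ -0.051695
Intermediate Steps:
Mul(Add(-45277, 41589), Pow(Add(g, 44348), -1)) = Mul(Add(-45277, 41589), Pow(Add(26994, 44348), -1)) = Mul(-3688, Pow(71342, -1)) = Mul(-3688, Rational(1, 71342)) = Rational(-1844, 35671)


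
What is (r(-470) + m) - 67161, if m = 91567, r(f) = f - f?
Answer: 24406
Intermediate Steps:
r(f) = 0
(r(-470) + m) - 67161 = (0 + 91567) - 67161 = 91567 - 67161 = 24406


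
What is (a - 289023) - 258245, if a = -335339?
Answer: -882607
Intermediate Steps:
(a - 289023) - 258245 = (-335339 - 289023) - 258245 = -624362 - 258245 = -882607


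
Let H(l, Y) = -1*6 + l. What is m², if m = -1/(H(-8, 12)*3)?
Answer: 1/1764 ≈ 0.00056689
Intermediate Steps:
H(l, Y) = -6 + l
m = 1/42 (m = -1/((-6 - 8)*3) = -1/((-14*3)) = -1/(-42) = -1*(-1/42) = 1/42 ≈ 0.023810)
m² = (1/42)² = 1/1764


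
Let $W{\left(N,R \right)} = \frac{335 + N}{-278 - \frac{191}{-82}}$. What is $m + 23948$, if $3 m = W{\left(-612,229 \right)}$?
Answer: $\frac{1624056334}{67815} \approx 23948.0$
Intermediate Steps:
$W{\left(N,R \right)} = - \frac{5494}{4521} - \frac{82 N}{22605}$ ($W{\left(N,R \right)} = \frac{335 + N}{-278 - - \frac{191}{82}} = \frac{335 + N}{-278 + \frac{191}{82}} = \frac{335 + N}{- \frac{22605}{82}} = \left(335 + N\right) \left(- \frac{82}{22605}\right) = - \frac{5494}{4521} - \frac{82 N}{22605}$)
$m = \frac{22714}{67815}$ ($m = \frac{- \frac{5494}{4521} - - \frac{16728}{7535}}{3} = \frac{- \frac{5494}{4521} + \frac{16728}{7535}}{3} = \frac{1}{3} \cdot \frac{22714}{22605} = \frac{22714}{67815} \approx 0.33494$)
$m + 23948 = \frac{22714}{67815} + 23948 = \frac{1624056334}{67815}$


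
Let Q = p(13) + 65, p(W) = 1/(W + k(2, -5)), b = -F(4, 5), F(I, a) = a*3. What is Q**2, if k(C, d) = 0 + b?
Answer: 16641/4 ≈ 4160.3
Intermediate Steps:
F(I, a) = 3*a
b = -15 (b = -3*5 = -1*15 = -15)
k(C, d) = -15 (k(C, d) = 0 - 15 = -15)
p(W) = 1/(-15 + W) (p(W) = 1/(W - 15) = 1/(-15 + W))
Q = 129/2 (Q = 1/(-15 + 13) + 65 = 1/(-2) + 65 = -1/2 + 65 = 129/2 ≈ 64.500)
Q**2 = (129/2)**2 = 16641/4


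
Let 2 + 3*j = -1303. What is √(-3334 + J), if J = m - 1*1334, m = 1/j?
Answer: I*√883302735/435 ≈ 68.323*I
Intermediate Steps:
j = -435 (j = -⅔ + (⅓)*(-1303) = -⅔ - 1303/3 = -435)
m = -1/435 (m = 1/(-435) = -1/435 ≈ -0.0022989)
J = -580291/435 (J = -1/435 - 1*1334 = -1/435 - 1334 = -580291/435 ≈ -1334.0)
√(-3334 + J) = √(-3334 - 580291/435) = √(-2030581/435) = I*√883302735/435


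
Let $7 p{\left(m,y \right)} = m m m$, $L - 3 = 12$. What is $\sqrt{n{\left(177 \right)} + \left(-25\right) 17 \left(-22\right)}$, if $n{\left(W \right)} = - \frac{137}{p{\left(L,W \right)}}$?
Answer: $\frac{\sqrt{473329365}}{225} \approx 96.694$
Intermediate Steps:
$L = 15$ ($L = 3 + 12 = 15$)
$p{\left(m,y \right)} = \frac{m^{3}}{7}$ ($p{\left(m,y \right)} = \frac{m m m}{7} = \frac{m^{2} m}{7} = \frac{m^{3}}{7}$)
$n{\left(W \right)} = - \frac{959}{3375}$ ($n{\left(W \right)} = - \frac{137}{\frac{1}{7} \cdot 15^{3}} = - \frac{137}{\frac{1}{7} \cdot 3375} = - \frac{137}{\frac{3375}{7}} = \left(-137\right) \frac{7}{3375} = - \frac{959}{3375}$)
$\sqrt{n{\left(177 \right)} + \left(-25\right) 17 \left(-22\right)} = \sqrt{- \frac{959}{3375} + \left(-25\right) 17 \left(-22\right)} = \sqrt{- \frac{959}{3375} - -9350} = \sqrt{- \frac{959}{3375} + 9350} = \sqrt{\frac{31555291}{3375}} = \frac{\sqrt{473329365}}{225}$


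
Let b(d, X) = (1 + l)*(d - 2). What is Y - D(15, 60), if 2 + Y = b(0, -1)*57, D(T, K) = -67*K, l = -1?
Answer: 4018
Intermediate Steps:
b(d, X) = 0 (b(d, X) = (1 - 1)*(d - 2) = 0*(-2 + d) = 0)
Y = -2 (Y = -2 + 0*57 = -2 + 0 = -2)
Y - D(15, 60) = -2 - (-67)*60 = -2 - 1*(-4020) = -2 + 4020 = 4018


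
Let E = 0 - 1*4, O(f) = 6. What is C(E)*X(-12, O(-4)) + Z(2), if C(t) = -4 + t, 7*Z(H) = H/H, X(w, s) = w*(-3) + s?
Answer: -2351/7 ≈ -335.86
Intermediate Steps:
X(w, s) = s - 3*w (X(w, s) = -3*w + s = s - 3*w)
E = -4 (E = 0 - 4 = -4)
Z(H) = 1/7 (Z(H) = (H/H)/7 = (1/7)*1 = 1/7)
C(E)*X(-12, O(-4)) + Z(2) = (-4 - 4)*(6 - 3*(-12)) + 1/7 = -8*(6 + 36) + 1/7 = -8*42 + 1/7 = -336 + 1/7 = -2351/7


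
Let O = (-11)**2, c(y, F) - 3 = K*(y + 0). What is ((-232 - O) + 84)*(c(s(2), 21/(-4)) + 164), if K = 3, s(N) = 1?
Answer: -45730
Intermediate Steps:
c(y, F) = 3 + 3*y (c(y, F) = 3 + 3*(y + 0) = 3 + 3*y)
O = 121
((-232 - O) + 84)*(c(s(2), 21/(-4)) + 164) = ((-232 - 1*121) + 84)*((3 + 3*1) + 164) = ((-232 - 121) + 84)*((3 + 3) + 164) = (-353 + 84)*(6 + 164) = -269*170 = -45730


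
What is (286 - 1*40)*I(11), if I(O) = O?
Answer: 2706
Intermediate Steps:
(286 - 1*40)*I(11) = (286 - 1*40)*11 = (286 - 40)*11 = 246*11 = 2706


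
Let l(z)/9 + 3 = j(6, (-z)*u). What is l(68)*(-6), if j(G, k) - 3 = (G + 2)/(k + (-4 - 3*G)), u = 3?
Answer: 216/113 ≈ 1.9115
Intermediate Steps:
j(G, k) = 3 + (2 + G)/(-4 + k - 3*G) (j(G, k) = 3 + (G + 2)/(k + (-4 - 3*G)) = 3 + (2 + G)/(-4 + k - 3*G))
l(z) = -27 + 9*(58 + 9*z)/(22 + 3*z) (l(z) = -27 + 9*((10 - 3*(-z)*3 + 8*6)/(4 - (-z)*3 + 3*6)) = -27 + 9*((10 - (-9)*z + 48)/(4 - (-3)*z + 18)) = -27 + 9*((10 + 9*z + 48)/(4 + 3*z + 18)) = -27 + 9*((58 + 9*z)/(22 + 3*z)) = -27 + 9*(58 + 9*z)/(22 + 3*z))
l(68)*(-6) = -72/(22 + 3*68)*(-6) = -72/(22 + 204)*(-6) = -72/226*(-6) = -72*1/226*(-6) = -36/113*(-6) = 216/113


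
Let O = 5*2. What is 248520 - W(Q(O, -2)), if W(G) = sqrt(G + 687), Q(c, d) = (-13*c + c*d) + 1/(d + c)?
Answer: 248520 - sqrt(8594)/4 ≈ 2.4850e+5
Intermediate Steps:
O = 10
Q(c, d) = 1/(c + d) - 13*c + c*d (Q(c, d) = (-13*c + c*d) + 1/(c + d) = 1/(c + d) - 13*c + c*d)
W(G) = sqrt(687 + G)
248520 - W(Q(O, -2)) = 248520 - sqrt(687 + (1 - 13*10**2 + 10*(-2)**2 - 2*10**2 - 13*10*(-2))/(10 - 2)) = 248520 - sqrt(687 + (1 - 13*100 + 10*4 - 2*100 + 260)/8) = 248520 - sqrt(687 + (1 - 1300 + 40 - 200 + 260)/8) = 248520 - sqrt(687 + (1/8)*(-1199)) = 248520 - sqrt(687 - 1199/8) = 248520 - sqrt(4297/8) = 248520 - sqrt(8594)/4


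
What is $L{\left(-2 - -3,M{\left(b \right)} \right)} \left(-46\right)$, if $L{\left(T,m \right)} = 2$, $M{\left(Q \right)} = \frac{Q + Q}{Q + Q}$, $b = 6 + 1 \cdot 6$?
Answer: $-92$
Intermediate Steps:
$b = 12$ ($b = 6 + 6 = 12$)
$M{\left(Q \right)} = 1$ ($M{\left(Q \right)} = \frac{2 Q}{2 Q} = 2 Q \frac{1}{2 Q} = 1$)
$L{\left(-2 - -3,M{\left(b \right)} \right)} \left(-46\right) = 2 \left(-46\right) = -92$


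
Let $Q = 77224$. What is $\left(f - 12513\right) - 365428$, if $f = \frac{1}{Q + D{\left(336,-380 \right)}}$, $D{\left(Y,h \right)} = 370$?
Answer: $- \frac{29325953953}{77594} \approx -3.7794 \cdot 10^{5}$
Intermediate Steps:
$f = \frac{1}{77594}$ ($f = \frac{1}{77224 + 370} = \frac{1}{77594} \approx 1.2888 \cdot 10^{-5}$)
$\left(f - 12513\right) - 365428 = \left(\frac{1}{77594} - 12513\right) - 365428 = - \frac{970933721}{77594} - 365428 = - \frac{29325953953}{77594}$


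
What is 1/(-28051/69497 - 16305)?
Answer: -69497/1133176636 ≈ -6.1329e-5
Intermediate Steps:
1/(-28051/69497 - 16305) = 1/(-1133176636/69497) = -69497/1133176636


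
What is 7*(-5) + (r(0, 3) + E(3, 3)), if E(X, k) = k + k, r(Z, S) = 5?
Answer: -24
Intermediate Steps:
E(X, k) = 2*k
7*(-5) + (r(0, 3) + E(3, 3)) = 7*(-5) + (5 + 2*3) = -35 + (5 + 6) = -35 + 11 = -24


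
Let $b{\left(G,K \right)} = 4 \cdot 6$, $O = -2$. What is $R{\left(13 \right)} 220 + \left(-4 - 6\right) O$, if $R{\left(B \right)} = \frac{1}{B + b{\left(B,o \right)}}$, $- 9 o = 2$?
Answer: $\frac{960}{37} \approx 25.946$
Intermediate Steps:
$o = - \frac{2}{9}$ ($o = \left(- \frac{1}{9}\right) 2 = - \frac{2}{9} \approx -0.22222$)
$b{\left(G,K \right)} = 24$
$R{\left(B \right)} = \frac{1}{24 + B}$ ($R{\left(B \right)} = \frac{1}{B + 24} = \frac{1}{24 + B}$)
$R{\left(13 \right)} 220 + \left(-4 - 6\right) O = \frac{1}{24 + 13} \cdot 220 + \left(-4 - 6\right) \left(-2\right) = \frac{1}{37} \cdot 220 - -20 = \frac{1}{37} \cdot 220 + 20 = \frac{220}{37} + 20 = \frac{960}{37}$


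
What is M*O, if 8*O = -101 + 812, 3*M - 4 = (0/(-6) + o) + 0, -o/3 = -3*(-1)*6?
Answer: -5925/4 ≈ -1481.3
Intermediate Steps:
o = -54 (o = -3*(-3*(-1))*6 = -9*6 = -3*18 = -54)
M = -50/3 (M = 4/3 + ((0/(-6) - 54) + 0)/3 = 4/3 + ((0*(-1/6) - 54) + 0)/3 = 4/3 + ((0 - 54) + 0)/3 = 4/3 + (-54 + 0)/3 = 4/3 + (1/3)*(-54) = 4/3 - 18 = -50/3 ≈ -16.667)
O = 711/8 (O = (-101 + 812)/8 = (1/8)*711 = 711/8 ≈ 88.875)
M*O = -50/3*711/8 = -5925/4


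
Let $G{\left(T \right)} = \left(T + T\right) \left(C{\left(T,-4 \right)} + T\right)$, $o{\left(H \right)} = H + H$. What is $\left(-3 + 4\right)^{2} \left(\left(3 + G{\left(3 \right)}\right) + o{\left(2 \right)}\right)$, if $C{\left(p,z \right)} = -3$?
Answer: $7$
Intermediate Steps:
$o{\left(H \right)} = 2 H$
$G{\left(T \right)} = 2 T \left(-3 + T\right)$ ($G{\left(T \right)} = \left(T + T\right) \left(-3 + T\right) = 2 T \left(-3 + T\right)$)
$\left(-3 + 4\right)^{2} \left(\left(3 + G{\left(3 \right)}\right) + o{\left(2 \right)}\right) = \left(-3 + 4\right)^{2} \left(\left(3 + 2 \cdot 3 \left(-3 + 3\right)\right) + 2 \cdot 2\right) = 1^{2} \left(\left(3 + 2 \cdot 3 \cdot 0\right) + 4\right) = 1 \left(\left(3 + 0\right) + 4\right) = 1 \left(3 + 4\right) = 1 \cdot 7 = 7$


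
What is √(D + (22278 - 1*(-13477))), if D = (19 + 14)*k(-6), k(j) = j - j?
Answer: √35755 ≈ 189.09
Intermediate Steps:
k(j) = 0
D = 0 (D = (19 + 14)*0 = 33*0 = 0)
√(D + (22278 - 1*(-13477))) = √(0 + (22278 - 1*(-13477))) = √(0 + (22278 + 13477)) = √(0 + 35755) = √35755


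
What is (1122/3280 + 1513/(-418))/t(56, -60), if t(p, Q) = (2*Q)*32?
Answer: 1123411/1316198400 ≈ 0.00085353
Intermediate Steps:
t(p, Q) = 64*Q
(1122/3280 + 1513/(-418))/t(56, -60) = (1122/3280 + 1513/(-418))/((64*(-60))) = (1122*(1/3280) + 1513*(-1/418))/(-3840) = (561/1640 - 1513/418)*(-1/3840) = -1123411/342760*(-1/3840) = 1123411/1316198400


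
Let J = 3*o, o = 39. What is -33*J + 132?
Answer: -3729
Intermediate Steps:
J = 117 (J = 3*39 = 117)
-33*J + 132 = -33*117 + 132 = -3861 + 132 = -3729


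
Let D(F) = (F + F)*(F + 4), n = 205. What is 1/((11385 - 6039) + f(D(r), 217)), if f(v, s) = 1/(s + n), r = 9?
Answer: 422/2256013 ≈ 0.00018706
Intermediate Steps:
D(F) = 2*F*(4 + F) (D(F) = (2*F)*(4 + F) = 2*F*(4 + F))
f(v, s) = 1/(205 + s) (f(v, s) = 1/(s + 205) = 1/(205 + s))
1/((11385 - 6039) + f(D(r), 217)) = 1/((11385 - 6039) + 1/(205 + 217)) = 1/(5346 + 1/422) = 1/(2256013/422) = 422/2256013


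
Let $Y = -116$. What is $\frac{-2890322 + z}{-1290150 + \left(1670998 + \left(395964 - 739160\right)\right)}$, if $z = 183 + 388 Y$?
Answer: $- \frac{2935147}{37652} \approx -77.955$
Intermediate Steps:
$z = -44825$ ($z = 183 + 388 \left(-116\right) = 183 - 45008 = -44825$)
$\frac{-2890322 + z}{-1290150 + \left(1670998 + \left(395964 - 739160\right)\right)} = \frac{-2890322 - 44825}{-1290150 + \left(1670998 + \left(395964 - 739160\right)\right)} = - \frac{2935147}{-1290150 + \left(1670998 + \left(395964 - 739160\right)\right)} = - \frac{2935147}{-1290150 + \left(1670998 - 343196\right)} = - \frac{2935147}{-1290150 + 1327802} = - \frac{2935147}{37652}$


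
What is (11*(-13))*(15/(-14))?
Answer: 2145/14 ≈ 153.21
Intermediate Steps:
(11*(-13))*(15/(-14)) = -2145*(-1)/14 = -143*(-15/14) = 2145/14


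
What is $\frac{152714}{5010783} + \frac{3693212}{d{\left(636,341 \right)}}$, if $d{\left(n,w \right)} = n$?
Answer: $\frac{1542165085925}{265571499} \approx 5807.0$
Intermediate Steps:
$\frac{152714}{5010783} + \frac{3693212}{d{\left(636,341 \right)}} = \frac{152714}{5010783} + \frac{3693212}{636} = 152714 \cdot \frac{1}{5010783} + 3693212 \cdot \frac{1}{636} = \frac{152714}{5010783} + \frac{923303}{159} = \frac{1542165085925}{265571499}$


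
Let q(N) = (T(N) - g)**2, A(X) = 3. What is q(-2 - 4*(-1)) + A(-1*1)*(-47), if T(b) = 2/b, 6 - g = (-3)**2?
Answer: -125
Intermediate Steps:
g = -3 (g = 6 - 1*(-3)**2 = 6 - 1*9 = 6 - 9 = -3)
q(N) = (3 + 2/N)**2 (q(N) = (2/N - 1*(-3))**2 = (2/N + 3)**2 = (3 + 2/N)**2)
q(-2 - 4*(-1)) + A(-1*1)*(-47) = (2 + 3*(-2 - 4*(-1)))**2/(-2 - 4*(-1))**2 + 3*(-47) = (2 + 3*(-2 + 4))**2/(-2 + 4)**2 - 141 = (2 + 3*2)**2/2**2 - 141 = (2 + 6)**2/4 - 141 = (1/4)*8**2 - 141 = (1/4)*64 - 141 = 16 - 141 = -125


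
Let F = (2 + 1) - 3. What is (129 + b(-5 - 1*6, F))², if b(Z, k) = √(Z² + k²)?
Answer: 19600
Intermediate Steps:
F = 0 (F = 3 - 3 = 0)
(129 + b(-5 - 1*6, F))² = (129 + √((-5 - 1*6)² + 0²))² = (129 + √((-5 - 6)² + 0))² = (129 + √((-11)² + 0))² = (129 + √(121 + 0))² = (129 + √121)² = (129 + 11)² = 140² = 19600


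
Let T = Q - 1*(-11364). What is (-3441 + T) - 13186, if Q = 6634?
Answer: 1371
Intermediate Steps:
T = 17998 (T = 6634 - 1*(-11364) = 6634 + 11364 = 17998)
(-3441 + T) - 13186 = (-3441 + 17998) - 13186 = 14557 - 13186 = 1371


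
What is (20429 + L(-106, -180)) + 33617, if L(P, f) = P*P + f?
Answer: 65102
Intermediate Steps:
L(P, f) = f + P² (L(P, f) = P² + f = f + P²)
(20429 + L(-106, -180)) + 33617 = (20429 + (-180 + (-106)²)) + 33617 = (20429 + (-180 + 11236)) + 33617 = (20429 + 11056) + 33617 = 31485 + 33617 = 65102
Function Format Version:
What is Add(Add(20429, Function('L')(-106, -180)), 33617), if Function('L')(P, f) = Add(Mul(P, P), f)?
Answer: 65102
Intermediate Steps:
Function('L')(P, f) = Add(f, Pow(P, 2)) (Function('L')(P, f) = Add(Pow(P, 2), f) = Add(f, Pow(P, 2)))
Add(Add(20429, Function('L')(-106, -180)), 33617) = Add(Add(20429, Add(-180, Pow(-106, 2))), 33617) = Add(Add(20429, Add(-180, 11236)), 33617) = Add(Add(20429, 11056), 33617) = Add(31485, 33617) = 65102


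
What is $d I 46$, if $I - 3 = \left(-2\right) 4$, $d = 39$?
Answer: $-8970$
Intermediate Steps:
$I = -5$ ($I = 3 - 8 = -5$)
$d I 46 = 39 \left(-5\right) 46 = \left(-195\right) 46 = -8970$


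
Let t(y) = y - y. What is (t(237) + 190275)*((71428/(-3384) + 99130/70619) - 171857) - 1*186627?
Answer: -651286231556740291/19914558 ≈ -3.2704e+10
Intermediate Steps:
t(y) = 0
(t(237) + 190275)*((71428/(-3384) + 99130/70619) - 171857) - 1*186627 = (0 + 190275)*((71428/(-3384) + 99130/70619) - 171857) - 1*186627 = 190275*((71428*(-1/3384) + 99130*(1/70619)) - 171857) - 186627 = 190275*((-17857/846 + 99130/70619) - 171857) - 186627 = 190275*(-1177179503/59743674 - 171857) - 186627 = 190275*(-10268545762121/59743674) - 186627 = -651282514962524425/19914558 - 186627 = -651286231556740291/19914558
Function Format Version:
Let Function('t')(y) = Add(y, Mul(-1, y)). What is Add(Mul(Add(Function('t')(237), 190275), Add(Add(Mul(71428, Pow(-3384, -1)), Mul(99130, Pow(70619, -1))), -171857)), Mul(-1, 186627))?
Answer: Rational(-651286231556740291, 19914558) ≈ -3.2704e+10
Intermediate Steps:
Function('t')(y) = 0
Add(Mul(Add(Function('t')(237), 190275), Add(Add(Mul(71428, Pow(-3384, -1)), Mul(99130, Pow(70619, -1))), -171857)), Mul(-1, 186627)) = Add(Mul(Add(0, 190275), Add(Add(Mul(71428, Pow(-3384, -1)), Mul(99130, Pow(70619, -1))), -171857)), Mul(-1, 186627)) = Add(Mul(190275, Add(Add(Mul(71428, Rational(-1, 3384)), Mul(99130, Rational(1, 70619))), -171857)), -186627) = Add(Mul(190275, Add(Add(Rational(-17857, 846), Rational(99130, 70619)), -171857)), -186627) = Add(Mul(190275, Add(Rational(-1177179503, 59743674), -171857)), -186627) = Add(Mul(190275, Rational(-10268545762121, 59743674)), -186627) = Add(Rational(-651282514962524425, 19914558), -186627) = Rational(-651286231556740291, 19914558)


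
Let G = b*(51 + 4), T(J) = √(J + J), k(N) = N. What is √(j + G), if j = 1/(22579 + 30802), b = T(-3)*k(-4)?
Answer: √(53381 - 626896855420*I*√6)/53381 ≈ 16.415 - 16.415*I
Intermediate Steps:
T(J) = √2*√J (T(J) = √(2*J) = √2*√J)
b = -4*I*√6 (b = (√2*√(-3))*(-4) = (√2*(I*√3))*(-4) = (I*√6)*(-4) = -4*I*√6 ≈ -9.798*I)
G = -220*I*√6 (G = (-4*I*√6)*(51 + 4) = -4*I*√6*55 = -220*I*√6 ≈ -538.89*I)
j = 1/53381 ≈ 1.8733e-5
√(j + G) = √(1/53381 - 220*I*√6)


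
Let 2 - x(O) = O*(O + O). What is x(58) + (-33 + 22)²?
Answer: -6605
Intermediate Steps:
x(O) = 2 - 2*O² (x(O) = 2 - O*(O + O) = 2 - O*2*O = 2 - 2*O²)
x(58) + (-33 + 22)² = (2 - 2*58²) + (-33 + 22)² = (2 - 2*3364) + (-11)² = (2 - 6728) + 121 = -6726 + 121 = -6605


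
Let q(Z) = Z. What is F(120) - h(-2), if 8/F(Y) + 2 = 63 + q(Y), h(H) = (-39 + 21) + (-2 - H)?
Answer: 3266/181 ≈ 18.044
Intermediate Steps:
h(H) = -20 - H (h(H) = -18 + (-2 - H) = -20 - H)
F(Y) = 8/(61 + Y) (F(Y) = 8/(-2 + (63 + Y)) = 8/(61 + Y))
F(120) - h(-2) = 8/(61 + 120) - (-20 - 1*(-2)) = 8/181 - (-20 + 2) = 8*(1/181) - 1*(-18) = 8/181 + 18 = 3266/181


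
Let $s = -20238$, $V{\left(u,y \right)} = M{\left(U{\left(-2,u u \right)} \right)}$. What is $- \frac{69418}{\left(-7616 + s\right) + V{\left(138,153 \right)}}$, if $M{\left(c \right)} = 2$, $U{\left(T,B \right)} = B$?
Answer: $\frac{34709}{13926} \approx 2.4924$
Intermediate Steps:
$V{\left(u,y \right)} = 2$
$- \frac{69418}{\left(-7616 + s\right) + V{\left(138,153 \right)}} = - \frac{69418}{\left(-7616 - 20238\right) + 2} = - \frac{69418}{-27854 + 2} = - \frac{69418}{-27852} = \left(-69418\right) \left(- \frac{1}{27852}\right) = \frac{34709}{13926}$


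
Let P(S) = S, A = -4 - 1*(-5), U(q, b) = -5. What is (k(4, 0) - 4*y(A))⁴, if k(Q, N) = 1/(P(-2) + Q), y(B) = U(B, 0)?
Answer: 2825761/16 ≈ 1.7661e+5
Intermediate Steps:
A = 1 (A = -4 + 5 = 1)
y(B) = -5
k(Q, N) = 1/(-2 + Q)
(k(4, 0) - 4*y(A))⁴ = (1/(-2 + 4) - 4*(-5))⁴ = (1/2 + 20)⁴ = (½ + 20)⁴ = (41/2)⁴ = 2825761/16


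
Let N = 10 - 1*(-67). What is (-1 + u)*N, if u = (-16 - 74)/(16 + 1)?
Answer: -8239/17 ≈ -484.65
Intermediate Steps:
u = -90/17 ≈ -5.2941
N = 77 (N = 10 + 67 = 77)
(-1 + u)*N = (-1 - 90/17)*77 = -107/17*77 = -8239/17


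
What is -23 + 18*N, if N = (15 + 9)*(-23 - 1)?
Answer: -10391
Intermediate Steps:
N = -576 (N = 24*(-24) = -576)
-23 + 18*N = -23 + 18*(-576) = -23 - 10368 = -10391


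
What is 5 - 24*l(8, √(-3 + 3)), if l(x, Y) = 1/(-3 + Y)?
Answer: 13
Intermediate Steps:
5 - 24*l(8, √(-3 + 3)) = 5 - 24/(-3 + √(-3 + 3)) = 5 - 24/(-3 + √0) = 5 - 24/(-3 + 0) = 5 - 24/(-3) = 5 - 24*(-⅓) = 5 + 8 = 13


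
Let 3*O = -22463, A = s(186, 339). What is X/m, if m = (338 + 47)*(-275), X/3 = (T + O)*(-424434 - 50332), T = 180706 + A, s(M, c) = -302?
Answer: 3198498542/1375 ≈ 2.3262e+6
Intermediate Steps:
A = -302
O = -22463/3 (O = (⅓)*(-22463) = -22463/3 ≈ -7487.7)
T = 180404 (T = 180706 - 302 = 180404)
X = -246284387734 (X = 3*((180404 - 22463/3)*(-424434 - 50332)) = 3*((518749/3)*(-474766)) = 3*(-246284387734/3) = -246284387734)
m = -105875 (m = 385*(-275) = -105875)
X/m = -246284387734/(-105875) = -246284387734*(-1/105875) = 3198498542/1375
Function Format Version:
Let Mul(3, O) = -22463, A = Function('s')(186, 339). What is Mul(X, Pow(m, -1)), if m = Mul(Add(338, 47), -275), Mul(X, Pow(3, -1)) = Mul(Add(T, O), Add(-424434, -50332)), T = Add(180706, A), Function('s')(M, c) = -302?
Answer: Rational(3198498542, 1375) ≈ 2.3262e+6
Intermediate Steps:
A = -302
O = Rational(-22463, 3) (O = Mul(Rational(1, 3), -22463) = Rational(-22463, 3) ≈ -7487.7)
T = 180404 (T = Add(180706, -302) = 180404)
X = -246284387734 (X = Mul(3, Mul(Add(180404, Rational(-22463, 3)), Add(-424434, -50332))) = Mul(3, Mul(Rational(518749, 3), -474766)) = Mul(3, Rational(-246284387734, 3)) = -246284387734)
m = -105875 (m = Mul(385, -275) = -105875)
Mul(X, Pow(m, -1)) = Mul(-246284387734, Pow(-105875, -1)) = Mul(-246284387734, Rational(-1, 105875)) = Rational(3198498542, 1375)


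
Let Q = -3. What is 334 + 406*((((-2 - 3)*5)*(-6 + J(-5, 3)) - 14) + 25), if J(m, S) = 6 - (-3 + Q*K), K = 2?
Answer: -86550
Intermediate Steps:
J(m, S) = 15 (J(m, S) = 6 - (-3 - 3*2) = 6 - (-3 - 6) = 6 - 1*(-9) = 6 + 9 = 15)
334 + 406*((((-2 - 3)*5)*(-6 + J(-5, 3)) - 14) + 25) = 334 + 406*((((-2 - 3)*5)*(-6 + 15) - 14) + 25) = 334 + 406*((-5*5*9 - 14) + 25) = 334 + 406*((-25*9 - 14) + 25) = 334 + 406*((-225 - 14) + 25) = 334 + 406*(-239 + 25) = 334 + 406*(-214) = 334 - 86884 = -86550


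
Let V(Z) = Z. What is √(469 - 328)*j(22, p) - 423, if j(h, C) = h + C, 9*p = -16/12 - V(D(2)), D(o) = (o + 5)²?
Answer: -423 + 443*√141/27 ≈ -228.17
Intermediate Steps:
D(o) = (5 + o)²
p = -151/27 (p = (-16/12 - (5 + 2)²)/9 = (-16*1/12 - 1*7²)/9 = (-4/3 - 1*49)/9 = (-4/3 - 49)/9 = (⅑)*(-151/3) = -151/27 ≈ -5.5926)
j(h, C) = C + h
√(469 - 328)*j(22, p) - 423 = √(469 - 328)*(-151/27 + 22) - 423 = √141*(443/27) - 423 = 443*√141/27 - 423 = -423 + 443*√141/27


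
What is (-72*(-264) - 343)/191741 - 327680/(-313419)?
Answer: 68679656515/60095272479 ≈ 1.1428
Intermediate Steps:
(-72*(-264) - 343)/191741 - 327680/(-313419) = (19008 - 343)*(1/191741) - 327680*(-1/313419) = 18665*(1/191741) + 327680/313419 = 18665/191741 + 327680/313419 = 68679656515/60095272479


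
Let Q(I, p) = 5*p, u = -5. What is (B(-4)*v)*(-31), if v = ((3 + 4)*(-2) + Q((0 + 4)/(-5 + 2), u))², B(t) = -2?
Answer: 94302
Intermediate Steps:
v = 1521 (v = ((3 + 4)*(-2) + 5*(-5))² = (7*(-2) - 25)² = (-14 - 25)² = (-39)² = 1521)
(B(-4)*v)*(-31) = -2*1521*(-31) = -3042*(-31) = 94302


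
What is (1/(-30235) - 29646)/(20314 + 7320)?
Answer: -896346811/835513990 ≈ -1.0728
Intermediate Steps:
(1/(-30235) - 29646)/(20314 + 7320) = (-1/30235 - 29646)/27634 = -896346811/30235*1/27634 = -896346811/835513990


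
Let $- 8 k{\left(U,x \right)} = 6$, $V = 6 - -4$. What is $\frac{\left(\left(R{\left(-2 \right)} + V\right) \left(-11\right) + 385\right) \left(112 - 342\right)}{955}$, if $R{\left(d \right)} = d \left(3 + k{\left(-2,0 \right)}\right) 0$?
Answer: $- \frac{12650}{191} \approx -66.23$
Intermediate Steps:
$V = 10$ ($V = 6 + 4 = 10$)
$k{\left(U,x \right)} = - \frac{3}{4}$ ($k{\left(U,x \right)} = \left(- \frac{1}{8}\right) 6 = - \frac{3}{4}$)
$R{\left(d \right)} = 0$ ($R{\left(d \right)} = d \left(3 - \frac{3}{4}\right) 0 = d \frac{9}{4} \cdot 0 = \frac{9 d}{4} \cdot 0 = 0$)
$\frac{\left(\left(R{\left(-2 \right)} + V\right) \left(-11\right) + 385\right) \left(112 - 342\right)}{955} = \frac{\left(\left(0 + 10\right) \left(-11\right) + 385\right) \left(112 - 342\right)}{955} = \left(10 \left(-11\right) + 385\right) \left(-230\right) \frac{1}{955} = \left(-110 + 385\right) \left(-230\right) \frac{1}{955} = 275 \left(-230\right) \frac{1}{955} = \left(-63250\right) \frac{1}{955} = - \frac{12650}{191}$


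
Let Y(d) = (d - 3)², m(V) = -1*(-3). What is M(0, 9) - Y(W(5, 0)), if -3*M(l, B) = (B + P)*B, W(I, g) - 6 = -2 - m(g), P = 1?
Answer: -34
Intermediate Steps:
m(V) = 3
W(I, g) = 1 (W(I, g) = 6 + (-2 - 1*3) = 6 + (-2 - 3) = 6 - 5 = 1)
M(l, B) = -B*(1 + B)/3 (M(l, B) = -(B + 1)*B/3 = -(1 + B)*B/3 = -B*(1 + B)/3)
Y(d) = (-3 + d)²
M(0, 9) - Y(W(5, 0)) = -⅓*9*(1 + 9) - (-3 + 1)² = -⅓*9*10 - 1*(-2)² = -30 - 1*4 = -30 - 4 = -34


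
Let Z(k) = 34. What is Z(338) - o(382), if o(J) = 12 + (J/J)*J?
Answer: -360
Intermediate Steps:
o(J) = 12 + J (o(J) = 12 + 1*J = 12 + J)
Z(338) - o(382) = 34 - (12 + 382) = 34 - 1*394 = 34 - 394 = -360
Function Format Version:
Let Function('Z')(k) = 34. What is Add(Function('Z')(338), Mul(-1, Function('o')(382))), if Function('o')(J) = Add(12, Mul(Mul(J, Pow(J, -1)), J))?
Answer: -360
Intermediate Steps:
Function('o')(J) = Add(12, J) (Function('o')(J) = Add(12, Mul(1, J)) = Add(12, J))
Add(Function('Z')(338), Mul(-1, Function('o')(382))) = Add(34, Mul(-1, Add(12, 382))) = Add(34, Mul(-1, 394)) = Add(34, -394) = -360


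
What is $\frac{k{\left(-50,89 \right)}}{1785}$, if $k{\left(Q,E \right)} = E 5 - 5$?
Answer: $\frac{88}{357} \approx 0.2465$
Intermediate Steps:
$k{\left(Q,E \right)} = -5 + 5 E$ ($k{\left(Q,E \right)} = 5 E - 5 = -5 + 5 E$)
$\frac{k{\left(-50,89 \right)}}{1785} = \frac{-5 + 5 \cdot 89}{1785} = \left(-5 + 445\right) \frac{1}{1785} = 440 \cdot \frac{1}{1785} = \frac{88}{357}$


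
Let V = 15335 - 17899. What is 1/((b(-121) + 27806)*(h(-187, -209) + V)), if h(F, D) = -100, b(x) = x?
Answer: -1/73752840 ≈ -1.3559e-8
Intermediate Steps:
V = -2564
1/((b(-121) + 27806)*(h(-187, -209) + V)) = 1/((-121 + 27806)*(-100 - 2564)) = 1/(27685*(-2664)) = 1/(-73752840) = -1/73752840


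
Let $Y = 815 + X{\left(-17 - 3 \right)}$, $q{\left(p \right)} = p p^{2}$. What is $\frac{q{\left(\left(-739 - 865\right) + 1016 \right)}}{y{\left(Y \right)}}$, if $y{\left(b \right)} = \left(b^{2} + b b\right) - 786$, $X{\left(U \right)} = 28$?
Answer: $- \frac{2117682}{14797} \approx -143.12$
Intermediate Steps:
$q{\left(p \right)} = p^{3}$
$Y = 843$ ($Y = 815 + 28 = 843$)
$y{\left(b \right)} = -786 + 2 b^{2}$ ($y{\left(b \right)} = \left(b^{2} + b^{2}\right) - 786 = 2 b^{2} - 786 = -786 + 2 b^{2}$)
$\frac{q{\left(\left(-739 - 865\right) + 1016 \right)}}{y{\left(Y \right)}} = \frac{\left(\left(-739 - 865\right) + 1016\right)^{3}}{-786 + 2 \cdot 843^{2}} = \frac{\left(-1604 + 1016\right)^{3}}{-786 + 2 \cdot 710649} = \frac{\left(-588\right)^{3}}{-786 + 1421298} = - \frac{203297472}{1420512} = \left(-203297472\right) \frac{1}{1420512} = - \frac{2117682}{14797}$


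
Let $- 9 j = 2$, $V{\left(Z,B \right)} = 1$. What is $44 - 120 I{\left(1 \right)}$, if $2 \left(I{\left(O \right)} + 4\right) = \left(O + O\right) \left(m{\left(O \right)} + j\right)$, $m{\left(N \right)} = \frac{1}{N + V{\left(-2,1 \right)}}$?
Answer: $\frac{1472}{3} \approx 490.67$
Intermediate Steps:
$j = - \frac{2}{9}$ ($j = \left(- \frac{1}{9}\right) 2 = - \frac{2}{9} \approx -0.22222$)
$m{\left(N \right)} = \frac{1}{1 + N}$ ($m{\left(N \right)} = \frac{1}{N + 1} = \frac{1}{1 + N}$)
$I{\left(O \right)} = -4 + O \left(- \frac{2}{9} + \frac{1}{1 + O}\right)$ ($I{\left(O \right)} = -4 + \frac{\left(O + O\right) \left(\frac{1}{1 + O} - \frac{2}{9}\right)}{2} = -4 + \frac{2 O \left(- \frac{2}{9} + \frac{1}{1 + O}\right)}{2} = -4 + O \left(- \frac{2}{9} + \frac{1}{1 + O}\right)$)
$44 - 120 I{\left(1 \right)} = 44 - 120 \frac{-36 - 29 - 2 \cdot 1^{2}}{9 \left(1 + 1\right)} = 44 - 120 \frac{-36 - 29 - 2}{9 \cdot 2} = 44 - 120 \cdot \frac{1}{9} \cdot \frac{1}{2} \left(-36 - 29 - 2\right) = 44 - 120 \cdot \frac{1}{9} \cdot \frac{1}{2} \left(-67\right) = 44 - - \frac{1340}{3} = 44 + \frac{1340}{3} = \frac{1472}{3}$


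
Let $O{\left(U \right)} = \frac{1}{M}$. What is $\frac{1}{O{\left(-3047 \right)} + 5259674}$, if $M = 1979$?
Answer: $\frac{1979}{10408894847} \approx 1.9013 \cdot 10^{-7}$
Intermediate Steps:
$O{\left(U \right)} = \frac{1}{1979}$
$\frac{1}{O{\left(-3047 \right)} + 5259674} = \frac{1}{\frac{1}{1979} + 5259674} = \frac{1}{\frac{10408894847}{1979}} = \frac{1979}{10408894847}$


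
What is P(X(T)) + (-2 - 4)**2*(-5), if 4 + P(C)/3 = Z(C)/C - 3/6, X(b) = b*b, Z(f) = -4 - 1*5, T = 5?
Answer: -9729/50 ≈ -194.58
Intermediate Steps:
Z(f) = -9 (Z(f) = -4 - 5 = -9)
X(b) = b**2
P(C) = -27/2 - 27/C (P(C) = -12 + 3*(-9/C - 3/6) = -12 + 3*(-9/C - 3*1/6) = -12 + 3*(-9/C - 1/2) = -12 + 3*(-1/2 - 9/C) = -12 + (-3/2 - 27/C) = -27/2 - 27/C)
P(X(T)) + (-2 - 4)**2*(-5) = (-27/2 - 27/(5**2)) + (-2 - 4)**2*(-5) = (-27/2 - 27/25) + (-6)**2*(-5) = (-27/2 - 27*1/25) + 36*(-5) = (-27/2 - 27/25) - 180 = -729/50 - 180 = -9729/50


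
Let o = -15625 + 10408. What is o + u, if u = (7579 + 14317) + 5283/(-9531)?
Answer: 17662474/1059 ≈ 16678.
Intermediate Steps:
o = -5217
u = 23187277/1059 (u = 21896 + 5283*(-1/9531) = 21896 - 587/1059 = 23187277/1059 ≈ 21895.)
o + u = -5217 + 23187277/1059 = 17662474/1059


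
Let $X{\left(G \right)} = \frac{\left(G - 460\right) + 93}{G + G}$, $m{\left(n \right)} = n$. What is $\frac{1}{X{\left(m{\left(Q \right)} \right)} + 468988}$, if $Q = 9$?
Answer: $\frac{9}{4220713} \approx 2.1323 \cdot 10^{-6}$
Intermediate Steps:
$X{\left(G \right)} = \frac{-367 + G}{2 G}$ ($X{\left(G \right)} = \frac{\left(-460 + G\right) + 93}{2 G} = \left(-367 + G\right) \frac{1}{2 G} = \frac{-367 + G}{2 G}$)
$\frac{1}{X{\left(m{\left(Q \right)} \right)} + 468988} = \frac{1}{\frac{-367 + 9}{2 \cdot 9} + 468988} = \frac{1}{\frac{1}{2} \cdot \frac{1}{9} \left(-358\right) + 468988} = \frac{1}{- \frac{179}{9} + 468988} = \frac{1}{\frac{4220713}{9}} = \frac{9}{4220713}$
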